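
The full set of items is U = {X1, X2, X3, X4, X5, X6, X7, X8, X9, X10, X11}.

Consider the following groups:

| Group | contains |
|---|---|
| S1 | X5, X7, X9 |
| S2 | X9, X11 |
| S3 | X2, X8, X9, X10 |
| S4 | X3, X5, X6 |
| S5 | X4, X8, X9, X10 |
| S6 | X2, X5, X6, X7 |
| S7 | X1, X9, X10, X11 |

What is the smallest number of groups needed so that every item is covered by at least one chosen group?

4

S4, S5, S6, and S7 cover everything between them: the union {X1, X2, X3, X4, X5, X6, X7, X8, X9, X10, X11} is all of U.
No 3 of the 7 groups cover everything (all 35 combinations miss at least one item), so 4 is optimal.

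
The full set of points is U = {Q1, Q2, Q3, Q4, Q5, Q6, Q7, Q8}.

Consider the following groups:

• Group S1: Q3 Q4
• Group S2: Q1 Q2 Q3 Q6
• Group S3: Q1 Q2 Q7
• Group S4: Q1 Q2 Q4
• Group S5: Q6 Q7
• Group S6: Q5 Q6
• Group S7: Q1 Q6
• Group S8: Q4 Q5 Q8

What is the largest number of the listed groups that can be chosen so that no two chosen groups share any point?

S1, S3, S6 are pairwise disjoint (S1={Q3,Q4}; S3={Q1,Q2,Q7}; S6={Q5,Q6}).
Every remaining group overlaps one of these, and no 4 of the listed groups are pairwise disjoint, so 3 is the maximum.

3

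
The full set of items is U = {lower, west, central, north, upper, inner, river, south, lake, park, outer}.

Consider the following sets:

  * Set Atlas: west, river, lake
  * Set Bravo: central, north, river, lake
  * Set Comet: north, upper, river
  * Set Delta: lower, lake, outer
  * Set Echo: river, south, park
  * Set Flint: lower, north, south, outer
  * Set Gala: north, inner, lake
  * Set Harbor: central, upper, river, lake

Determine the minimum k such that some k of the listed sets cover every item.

5

Take {Atlas, Echo, Flint, Gala, Harbor}. Their union is {lower, west, central, north, upper, inner, river, south, lake, park, outer}, which is all 11 items.
No 4 of the 8 sets cover everything (all 70 combinations miss at least one item), so 5 is optimal.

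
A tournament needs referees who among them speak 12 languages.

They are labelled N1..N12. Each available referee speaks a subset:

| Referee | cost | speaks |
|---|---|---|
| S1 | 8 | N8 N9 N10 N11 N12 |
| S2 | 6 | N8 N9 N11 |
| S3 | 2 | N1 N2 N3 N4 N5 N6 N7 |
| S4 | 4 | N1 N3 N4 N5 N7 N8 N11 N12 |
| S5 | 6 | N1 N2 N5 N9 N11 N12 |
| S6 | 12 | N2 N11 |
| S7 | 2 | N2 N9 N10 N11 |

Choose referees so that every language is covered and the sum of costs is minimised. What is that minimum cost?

8

S3, S4, S7 together cover every language (S3 ∪ S4 ∪ S7 = {N1, N2, N3, N4, N5, N6, N7, N8, N9, N10, N11, N12}); total cost 2 + 4 + 2 = 8.
No covering selection has total cost below 8.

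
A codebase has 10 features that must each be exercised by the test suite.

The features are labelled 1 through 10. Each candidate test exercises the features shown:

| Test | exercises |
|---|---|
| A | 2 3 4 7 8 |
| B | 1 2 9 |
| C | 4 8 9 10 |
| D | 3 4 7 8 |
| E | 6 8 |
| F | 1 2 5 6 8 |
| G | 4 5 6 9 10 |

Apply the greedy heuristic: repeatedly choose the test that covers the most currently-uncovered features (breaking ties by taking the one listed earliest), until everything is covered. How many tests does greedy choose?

Greedy: pick A (covers 5 new) → pick G (covers 4 new) → pick B (covers 1 new). Total picks: 3.

3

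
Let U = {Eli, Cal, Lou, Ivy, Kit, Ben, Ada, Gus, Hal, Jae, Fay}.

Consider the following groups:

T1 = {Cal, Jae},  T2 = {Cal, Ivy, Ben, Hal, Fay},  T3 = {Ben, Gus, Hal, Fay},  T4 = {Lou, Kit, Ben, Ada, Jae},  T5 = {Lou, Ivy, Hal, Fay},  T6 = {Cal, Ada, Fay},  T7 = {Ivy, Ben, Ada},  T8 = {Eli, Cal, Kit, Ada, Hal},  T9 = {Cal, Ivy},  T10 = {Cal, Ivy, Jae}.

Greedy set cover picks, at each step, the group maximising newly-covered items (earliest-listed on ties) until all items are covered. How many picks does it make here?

4

Greedy: pick T2 (covers 5 new) → pick T4 (covers 4 new) → pick T3 (covers 1 new) → pick T8 (covers 1 new). Total picks: 4.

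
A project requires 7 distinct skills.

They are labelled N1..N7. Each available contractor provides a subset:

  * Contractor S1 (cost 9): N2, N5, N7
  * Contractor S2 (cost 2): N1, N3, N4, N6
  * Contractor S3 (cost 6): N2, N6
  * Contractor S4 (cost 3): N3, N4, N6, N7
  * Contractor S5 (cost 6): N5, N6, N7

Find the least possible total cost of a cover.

S1, S2 together cover every skill (S1 ∪ S2 = {N1, N2, N3, N4, N5, N6, N7}); total cost 9 + 2 = 11.
No covering selection has total cost below 11.

11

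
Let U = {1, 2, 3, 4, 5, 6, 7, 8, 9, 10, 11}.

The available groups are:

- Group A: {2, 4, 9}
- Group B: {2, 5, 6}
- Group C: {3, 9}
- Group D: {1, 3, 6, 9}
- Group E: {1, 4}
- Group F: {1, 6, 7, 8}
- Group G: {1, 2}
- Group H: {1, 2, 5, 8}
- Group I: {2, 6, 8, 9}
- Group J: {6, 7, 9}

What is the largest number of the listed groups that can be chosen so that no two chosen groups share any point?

B, C, E are pairwise disjoint (B={2,5,6}; C={3,9}; E={1,4}).
Every remaining group overlaps one of these, and no 4 of the listed groups are pairwise disjoint, so 3 is the maximum.

3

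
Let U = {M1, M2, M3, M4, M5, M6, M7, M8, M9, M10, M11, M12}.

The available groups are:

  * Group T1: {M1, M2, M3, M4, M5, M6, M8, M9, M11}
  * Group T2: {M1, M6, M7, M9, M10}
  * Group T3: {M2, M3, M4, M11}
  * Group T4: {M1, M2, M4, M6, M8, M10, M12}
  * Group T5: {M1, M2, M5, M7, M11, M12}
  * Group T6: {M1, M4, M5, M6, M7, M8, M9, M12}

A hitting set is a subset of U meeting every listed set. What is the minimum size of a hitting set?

2

H = {M1, M4} meets every group (each contains at least one member of H), and |H| = 2.
The groups T2, T3 are pairwise disjoint, so any hitting set needs a separate point for each — at least 2. Hence 2 is optimal.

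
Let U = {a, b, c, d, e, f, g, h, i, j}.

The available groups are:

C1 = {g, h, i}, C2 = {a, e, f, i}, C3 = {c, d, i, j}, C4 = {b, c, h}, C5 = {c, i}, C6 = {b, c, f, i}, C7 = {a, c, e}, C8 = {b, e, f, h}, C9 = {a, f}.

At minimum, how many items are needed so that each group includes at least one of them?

3

Take T = {c, f, i}. Each listed group contains at least one of these, so T is a hitting set of size 3.
No choice of 2 items meets every group, so 3 is the minimum.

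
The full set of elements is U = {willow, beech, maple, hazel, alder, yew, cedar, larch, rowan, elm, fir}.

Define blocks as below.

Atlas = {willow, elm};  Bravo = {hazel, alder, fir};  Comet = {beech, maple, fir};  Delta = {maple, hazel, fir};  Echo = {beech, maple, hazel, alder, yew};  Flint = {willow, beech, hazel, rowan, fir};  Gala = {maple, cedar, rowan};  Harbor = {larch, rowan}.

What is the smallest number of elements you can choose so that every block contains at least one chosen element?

Take H = {willow, maple, hazel, larch}. Each listed block contains at least one of these, so H is a hitting set of size 4.
No choice of 3 elements meets every block, so 4 is the minimum.

4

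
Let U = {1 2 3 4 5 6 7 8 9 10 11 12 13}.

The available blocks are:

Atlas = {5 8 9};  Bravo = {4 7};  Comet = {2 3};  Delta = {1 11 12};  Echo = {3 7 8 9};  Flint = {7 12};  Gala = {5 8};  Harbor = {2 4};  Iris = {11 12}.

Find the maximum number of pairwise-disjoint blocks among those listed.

Bravo, Comet, Gala, Iris are pairwise disjoint (Bravo={4,7}; Comet={2,3}; Gala={5,8}; Iris={11,12}).
Every remaining block overlaps one of these, and no 5 of the listed blocks are pairwise disjoint, so 4 is the maximum.

4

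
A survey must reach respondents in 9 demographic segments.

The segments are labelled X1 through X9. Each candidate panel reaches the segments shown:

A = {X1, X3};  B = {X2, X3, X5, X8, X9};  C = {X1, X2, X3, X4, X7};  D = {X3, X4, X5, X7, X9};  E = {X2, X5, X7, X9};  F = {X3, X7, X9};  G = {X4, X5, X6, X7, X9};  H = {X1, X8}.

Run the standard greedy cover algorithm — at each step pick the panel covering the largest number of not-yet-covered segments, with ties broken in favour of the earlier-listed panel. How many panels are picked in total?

Greedy: pick B (covers 5 new) → pick C (covers 3 new) → pick G (covers 1 new). Total picks: 3.

3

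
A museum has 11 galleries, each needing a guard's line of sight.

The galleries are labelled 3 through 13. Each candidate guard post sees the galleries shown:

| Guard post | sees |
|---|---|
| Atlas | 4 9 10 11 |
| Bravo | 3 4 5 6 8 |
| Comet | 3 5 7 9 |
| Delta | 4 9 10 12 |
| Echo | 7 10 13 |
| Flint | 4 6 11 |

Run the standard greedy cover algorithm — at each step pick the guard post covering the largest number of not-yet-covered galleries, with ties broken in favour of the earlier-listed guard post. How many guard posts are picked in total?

4

Greedy: pick Bravo (covers 5 new) → pick Atlas (covers 3 new) → pick Echo (covers 2 new) → pick Delta (covers 1 new). Total picks: 4.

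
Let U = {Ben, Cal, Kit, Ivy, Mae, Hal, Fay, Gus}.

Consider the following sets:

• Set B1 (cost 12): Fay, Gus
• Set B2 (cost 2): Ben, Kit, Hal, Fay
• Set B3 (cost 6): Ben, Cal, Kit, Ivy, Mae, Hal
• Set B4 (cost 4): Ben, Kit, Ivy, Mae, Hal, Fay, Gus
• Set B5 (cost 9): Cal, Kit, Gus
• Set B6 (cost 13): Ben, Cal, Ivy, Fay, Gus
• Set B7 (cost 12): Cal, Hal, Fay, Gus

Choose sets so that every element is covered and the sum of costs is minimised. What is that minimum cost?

B3, B4 together cover every element (B3 ∪ B4 = {Ben, Cal, Kit, Ivy, Mae, Hal, Fay, Gus}); total cost 6 + 4 = 10.
The greedy pick B2, B4, B3 costs 12; no covering selection beats 10.

10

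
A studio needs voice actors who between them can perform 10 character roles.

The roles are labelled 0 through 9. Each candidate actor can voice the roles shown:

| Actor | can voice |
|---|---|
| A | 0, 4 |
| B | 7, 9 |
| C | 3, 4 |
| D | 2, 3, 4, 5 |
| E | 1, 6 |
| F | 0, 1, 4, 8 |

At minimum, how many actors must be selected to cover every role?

B and D and E and F together: B ∪ D ∪ E ∪ F = {0, 1, 2, 3, 4, 5, 6, 7, 8, 9} — every role is covered.
No 3 of the 6 actors cover everything (all 20 combinations miss at least one role), so 4 is optimal.

4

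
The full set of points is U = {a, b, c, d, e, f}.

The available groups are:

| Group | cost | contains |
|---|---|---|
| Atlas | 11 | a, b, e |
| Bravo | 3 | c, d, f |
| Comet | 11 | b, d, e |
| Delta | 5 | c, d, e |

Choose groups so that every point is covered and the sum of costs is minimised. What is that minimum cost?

14

Atlas, Bravo together cover every point (Atlas ∪ Bravo = {a, b, c, d, e, f}); total cost 11 + 3 = 14.
No covering selection has total cost below 14.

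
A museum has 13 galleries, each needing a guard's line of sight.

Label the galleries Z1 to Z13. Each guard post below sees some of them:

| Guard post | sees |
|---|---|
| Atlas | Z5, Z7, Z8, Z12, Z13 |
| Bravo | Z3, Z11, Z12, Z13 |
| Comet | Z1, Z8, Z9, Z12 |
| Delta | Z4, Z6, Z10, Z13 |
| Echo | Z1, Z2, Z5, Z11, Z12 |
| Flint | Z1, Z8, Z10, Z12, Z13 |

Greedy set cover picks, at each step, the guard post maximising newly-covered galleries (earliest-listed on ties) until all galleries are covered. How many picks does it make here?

Greedy: pick Atlas (covers 5 new) → pick Delta (covers 3 new) → pick Echo (covers 3 new) → pick Bravo (covers 1 new) → pick Comet (covers 1 new). Total picks: 5.

5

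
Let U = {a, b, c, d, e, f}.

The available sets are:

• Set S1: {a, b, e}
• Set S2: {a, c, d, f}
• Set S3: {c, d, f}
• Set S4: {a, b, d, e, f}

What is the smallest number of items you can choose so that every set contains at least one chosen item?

Take H = {c, e}. Each listed set contains at least one of these, so H is a hitting set of size 2.
The sets S1, S3 are pairwise disjoint, so any hitting set needs a separate item for each — at least 2. Hence 2 is optimal.

2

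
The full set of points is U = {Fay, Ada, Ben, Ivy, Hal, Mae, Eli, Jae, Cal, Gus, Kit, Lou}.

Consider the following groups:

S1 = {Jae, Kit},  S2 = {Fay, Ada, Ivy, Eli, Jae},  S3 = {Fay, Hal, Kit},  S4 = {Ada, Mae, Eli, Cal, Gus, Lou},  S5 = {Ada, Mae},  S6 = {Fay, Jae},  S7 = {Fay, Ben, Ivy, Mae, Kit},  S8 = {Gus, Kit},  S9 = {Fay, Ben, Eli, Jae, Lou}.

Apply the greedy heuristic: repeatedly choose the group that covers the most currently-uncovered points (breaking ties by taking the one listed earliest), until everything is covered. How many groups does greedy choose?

Greedy: pick S4 (covers 6 new) → pick S7 (covers 4 new) → pick S1 (covers 1 new) → pick S3 (covers 1 new). Total picks: 4.

4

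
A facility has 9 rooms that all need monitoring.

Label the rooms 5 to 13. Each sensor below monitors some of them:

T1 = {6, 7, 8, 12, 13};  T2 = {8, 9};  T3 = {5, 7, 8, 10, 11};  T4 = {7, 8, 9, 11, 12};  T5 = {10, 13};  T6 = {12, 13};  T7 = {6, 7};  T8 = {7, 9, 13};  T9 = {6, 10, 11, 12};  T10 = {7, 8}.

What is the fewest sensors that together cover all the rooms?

Take {T1, T3, T4}. Their union is {5, 6, 7, 8, 9, 10, 11, 12, 13}, which is all 9 rooms.
Only T3 contains 5, so T3 is forced; the remaining 4 rooms need at least 2 more sensors (each remaining sensor adds at most 3) — so at least 3 sensors are needed, and 3 is optimal.

3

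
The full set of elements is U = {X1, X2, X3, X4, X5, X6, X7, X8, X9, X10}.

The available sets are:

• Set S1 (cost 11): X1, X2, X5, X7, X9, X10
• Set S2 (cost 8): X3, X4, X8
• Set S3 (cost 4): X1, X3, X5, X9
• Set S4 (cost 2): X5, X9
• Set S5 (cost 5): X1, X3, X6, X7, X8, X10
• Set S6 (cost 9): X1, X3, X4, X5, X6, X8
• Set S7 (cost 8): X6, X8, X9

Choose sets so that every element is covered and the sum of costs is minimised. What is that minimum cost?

S1, S6 together cover every element (S1 ∪ S6 = {X1, X2, X3, X4, X5, X6, X7, X8, X9, X10}); total cost 11 + 9 = 20.
The greedy pick S5, S4, S2, S1 costs 26; no covering selection beats 20.

20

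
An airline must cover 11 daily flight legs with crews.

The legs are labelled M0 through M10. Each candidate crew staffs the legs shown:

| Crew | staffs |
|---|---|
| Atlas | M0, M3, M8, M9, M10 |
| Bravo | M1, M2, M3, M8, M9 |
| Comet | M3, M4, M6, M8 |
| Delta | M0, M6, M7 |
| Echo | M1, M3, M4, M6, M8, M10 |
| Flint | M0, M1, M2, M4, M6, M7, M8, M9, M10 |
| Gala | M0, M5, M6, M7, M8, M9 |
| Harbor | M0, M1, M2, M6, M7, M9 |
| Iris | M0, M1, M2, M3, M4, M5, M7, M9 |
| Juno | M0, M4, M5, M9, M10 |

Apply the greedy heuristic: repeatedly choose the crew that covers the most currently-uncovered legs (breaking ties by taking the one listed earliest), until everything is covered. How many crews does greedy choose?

2

Greedy: pick Flint (covers 9 new) → pick Iris (covers 2 new). Total picks: 2.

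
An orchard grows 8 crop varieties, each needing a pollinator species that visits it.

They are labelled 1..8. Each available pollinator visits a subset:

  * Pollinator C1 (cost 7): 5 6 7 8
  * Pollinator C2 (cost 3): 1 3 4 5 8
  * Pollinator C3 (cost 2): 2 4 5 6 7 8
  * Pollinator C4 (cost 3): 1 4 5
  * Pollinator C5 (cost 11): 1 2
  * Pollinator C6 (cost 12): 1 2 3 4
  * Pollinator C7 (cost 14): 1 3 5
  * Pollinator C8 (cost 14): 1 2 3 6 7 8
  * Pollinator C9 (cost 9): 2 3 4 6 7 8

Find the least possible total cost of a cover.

5

C2, C3 together cover every variety (C2 ∪ C3 = {1, 2, 3, 4, 5, 6, 7, 8}); total cost 3 + 2 = 5.
No covering selection has total cost below 5.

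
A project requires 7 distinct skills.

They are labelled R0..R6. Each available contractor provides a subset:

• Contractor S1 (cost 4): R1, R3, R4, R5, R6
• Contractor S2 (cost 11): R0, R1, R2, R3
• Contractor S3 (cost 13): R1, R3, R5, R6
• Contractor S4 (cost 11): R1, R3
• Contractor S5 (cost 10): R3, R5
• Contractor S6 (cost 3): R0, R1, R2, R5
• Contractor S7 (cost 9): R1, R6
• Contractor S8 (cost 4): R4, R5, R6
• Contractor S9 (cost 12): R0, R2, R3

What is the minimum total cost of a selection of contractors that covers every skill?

S1, S6 together cover every skill (S1 ∪ S6 = {R0, R1, R2, R3, R4, R5, R6}); total cost 4 + 3 = 7.
No covering selection has total cost below 7.

7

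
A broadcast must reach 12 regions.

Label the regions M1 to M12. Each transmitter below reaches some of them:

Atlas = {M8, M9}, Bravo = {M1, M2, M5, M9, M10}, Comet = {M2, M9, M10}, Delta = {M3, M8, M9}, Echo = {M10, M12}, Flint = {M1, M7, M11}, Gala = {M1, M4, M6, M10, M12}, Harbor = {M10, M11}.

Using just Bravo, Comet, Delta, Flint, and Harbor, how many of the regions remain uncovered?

3

Union of Bravo, Comet, Delta, Flint, Harbor = {M1, M2, M3, M5, M7, M8, M9, M10, M11}.
Not covered: M4, M6, M12 — 3 regions.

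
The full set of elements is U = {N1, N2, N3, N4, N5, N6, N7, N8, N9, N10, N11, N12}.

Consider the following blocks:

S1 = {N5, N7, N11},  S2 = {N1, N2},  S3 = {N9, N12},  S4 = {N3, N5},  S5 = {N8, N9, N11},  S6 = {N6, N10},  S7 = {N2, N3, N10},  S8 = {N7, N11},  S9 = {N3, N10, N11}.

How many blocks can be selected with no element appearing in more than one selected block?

S2, S3, S4, S6, S8 are pairwise disjoint (S2={N1,N2}; S3={N9,N12}; S4={N3,N5}; S6={N6,N10}; S8={N7,N11}).
Every remaining block overlaps one of these, and no 6 of the listed blocks are pairwise disjoint, so 5 is the maximum.

5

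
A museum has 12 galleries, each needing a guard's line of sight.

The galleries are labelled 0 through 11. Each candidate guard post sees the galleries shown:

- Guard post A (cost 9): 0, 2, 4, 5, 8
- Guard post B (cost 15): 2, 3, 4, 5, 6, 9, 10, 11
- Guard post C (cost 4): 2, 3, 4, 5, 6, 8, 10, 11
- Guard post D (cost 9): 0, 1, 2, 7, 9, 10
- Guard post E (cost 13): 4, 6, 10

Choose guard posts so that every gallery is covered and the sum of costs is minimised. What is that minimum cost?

C, D together cover every gallery (C ∪ D = {0, 1, 2, 3, 4, 5, 6, 7, 8, 9, 10, 11}); total cost 4 + 9 = 13.
No covering selection has total cost below 13.

13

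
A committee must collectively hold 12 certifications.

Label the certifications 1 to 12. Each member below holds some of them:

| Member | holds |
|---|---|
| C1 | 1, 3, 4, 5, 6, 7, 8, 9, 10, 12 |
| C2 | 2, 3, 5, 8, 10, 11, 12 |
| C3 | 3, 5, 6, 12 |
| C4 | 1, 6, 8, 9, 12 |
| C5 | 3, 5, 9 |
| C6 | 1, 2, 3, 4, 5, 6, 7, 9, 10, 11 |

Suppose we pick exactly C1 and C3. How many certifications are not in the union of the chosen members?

2

Union of C1, C3 = {1, 3, 4, 5, 6, 7, 8, 9, 10, 12}.
Not covered: 2, 11 — 2 certifications.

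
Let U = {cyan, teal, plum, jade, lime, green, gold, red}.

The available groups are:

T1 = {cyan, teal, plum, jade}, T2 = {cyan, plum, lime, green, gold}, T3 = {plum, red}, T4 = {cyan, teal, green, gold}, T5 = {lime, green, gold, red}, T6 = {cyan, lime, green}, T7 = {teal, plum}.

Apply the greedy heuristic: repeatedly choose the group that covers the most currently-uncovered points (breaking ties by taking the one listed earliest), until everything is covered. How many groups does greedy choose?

3

Greedy: pick T2 (covers 5 new) → pick T1 (covers 2 new) → pick T3 (covers 1 new). Total picks: 3.
(The true minimum cover uses only 2 groups, so greedy is not optimal here.)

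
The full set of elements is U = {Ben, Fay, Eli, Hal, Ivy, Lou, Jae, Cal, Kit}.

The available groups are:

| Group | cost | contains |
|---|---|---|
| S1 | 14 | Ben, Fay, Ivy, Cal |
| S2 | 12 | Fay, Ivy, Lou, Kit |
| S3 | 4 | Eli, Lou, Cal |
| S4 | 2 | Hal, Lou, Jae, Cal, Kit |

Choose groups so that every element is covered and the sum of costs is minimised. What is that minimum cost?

S1, S3, S4 together cover every element (S1 ∪ S3 ∪ S4 = {Ben, Fay, Eli, Hal, Ivy, Lou, Jae, Cal, Kit}); total cost 14 + 4 + 2 = 20.
No covering selection has total cost below 20.

20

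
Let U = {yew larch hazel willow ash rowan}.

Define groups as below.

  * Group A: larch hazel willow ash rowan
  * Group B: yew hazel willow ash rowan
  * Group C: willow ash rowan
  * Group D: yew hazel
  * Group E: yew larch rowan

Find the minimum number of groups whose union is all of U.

2

B and E together: B ∪ E = {yew, larch, hazel, willow, ash, rowan} — every item is covered.
No single group has all 6 items (the largest, A, has 5), so 2 is optimal.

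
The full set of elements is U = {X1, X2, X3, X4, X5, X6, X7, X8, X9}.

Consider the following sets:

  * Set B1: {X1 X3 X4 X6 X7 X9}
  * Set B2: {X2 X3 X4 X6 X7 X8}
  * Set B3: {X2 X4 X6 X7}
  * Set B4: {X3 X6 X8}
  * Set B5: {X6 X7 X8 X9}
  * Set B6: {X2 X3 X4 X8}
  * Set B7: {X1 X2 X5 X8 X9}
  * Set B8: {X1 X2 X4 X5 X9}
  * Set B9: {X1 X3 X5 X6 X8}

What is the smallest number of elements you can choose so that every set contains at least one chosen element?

The 2 elements {X4, X8} hit every set.
The sets B4, B8 are pairwise disjoint, so any hitting set needs a separate element for each — at least 2. Hence 2 is optimal.

2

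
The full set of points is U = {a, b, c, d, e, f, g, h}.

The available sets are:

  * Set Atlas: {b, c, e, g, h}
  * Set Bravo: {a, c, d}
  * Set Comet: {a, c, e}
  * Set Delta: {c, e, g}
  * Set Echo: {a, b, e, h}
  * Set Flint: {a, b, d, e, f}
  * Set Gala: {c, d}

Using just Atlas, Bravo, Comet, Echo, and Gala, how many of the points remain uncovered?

Union of Atlas, Bravo, Comet, Echo, Gala = {a, b, c, d, e, g, h}.
Not covered: f — 1 point.

1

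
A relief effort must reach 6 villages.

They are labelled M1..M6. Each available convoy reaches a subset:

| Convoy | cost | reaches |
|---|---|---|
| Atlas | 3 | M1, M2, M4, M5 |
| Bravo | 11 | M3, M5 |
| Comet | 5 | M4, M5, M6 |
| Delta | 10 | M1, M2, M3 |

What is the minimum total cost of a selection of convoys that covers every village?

15

Comet, Delta together cover every village (Comet ∪ Delta = {M1, M2, M3, M4, M5, M6}); total cost 5 + 10 = 15.
The greedy pick Atlas, Comet, Delta costs 18; no covering selection beats 15.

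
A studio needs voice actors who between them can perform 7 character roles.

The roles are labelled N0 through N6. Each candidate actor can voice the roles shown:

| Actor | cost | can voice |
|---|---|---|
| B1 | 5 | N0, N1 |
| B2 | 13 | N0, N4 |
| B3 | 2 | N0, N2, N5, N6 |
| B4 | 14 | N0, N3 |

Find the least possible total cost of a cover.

B1, B2, B3, B4 together cover every role (B1 ∪ B2 ∪ B3 ∪ B4 = {N0, N1, N2, N3, N4, N5, N6}); total cost 5 + 13 + 2 + 14 = 34.
No covering selection has total cost below 34.

34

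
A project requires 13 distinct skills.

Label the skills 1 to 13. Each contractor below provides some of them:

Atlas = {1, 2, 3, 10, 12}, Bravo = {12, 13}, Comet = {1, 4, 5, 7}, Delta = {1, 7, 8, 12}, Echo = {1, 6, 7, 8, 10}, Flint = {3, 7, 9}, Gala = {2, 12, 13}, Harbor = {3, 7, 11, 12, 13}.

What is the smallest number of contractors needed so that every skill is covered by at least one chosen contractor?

5

Comet and Echo and Flint and Gala and Harbor together: Comet ∪ Echo ∪ Flint ∪ Gala ∪ Harbor = {1, 2, 3, 4, 5, 6, 7, 8, 9, 10, 11, 12, 13} — every skill is covered.
No 4 of the 8 contractors cover everything (all 70 combinations miss at least one skill), so 5 is optimal.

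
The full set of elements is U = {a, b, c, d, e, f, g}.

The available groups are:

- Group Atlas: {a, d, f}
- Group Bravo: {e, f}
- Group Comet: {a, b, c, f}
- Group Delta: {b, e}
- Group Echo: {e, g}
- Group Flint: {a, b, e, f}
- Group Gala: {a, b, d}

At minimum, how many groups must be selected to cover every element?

Comet, Echo, and Gala cover everything between them: the union {a, b, c, d, e, f, g} is all of U.
Only Comet contains c, so Comet is forced; the remaining 3 elements need at least 2 more groups (each remaining group adds at most 2) — so at least 3 groups are needed, and 3 is optimal.

3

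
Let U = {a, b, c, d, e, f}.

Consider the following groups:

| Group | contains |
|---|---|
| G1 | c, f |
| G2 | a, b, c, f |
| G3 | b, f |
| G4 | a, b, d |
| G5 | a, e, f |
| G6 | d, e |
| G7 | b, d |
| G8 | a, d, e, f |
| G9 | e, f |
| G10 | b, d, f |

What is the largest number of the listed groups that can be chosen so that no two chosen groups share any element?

2

G3, G6 are pairwise disjoint (G3={b,f}; G6={d,e}).
Every remaining group overlaps one of these, and no 3 of the listed groups are pairwise disjoint, so 2 is the maximum.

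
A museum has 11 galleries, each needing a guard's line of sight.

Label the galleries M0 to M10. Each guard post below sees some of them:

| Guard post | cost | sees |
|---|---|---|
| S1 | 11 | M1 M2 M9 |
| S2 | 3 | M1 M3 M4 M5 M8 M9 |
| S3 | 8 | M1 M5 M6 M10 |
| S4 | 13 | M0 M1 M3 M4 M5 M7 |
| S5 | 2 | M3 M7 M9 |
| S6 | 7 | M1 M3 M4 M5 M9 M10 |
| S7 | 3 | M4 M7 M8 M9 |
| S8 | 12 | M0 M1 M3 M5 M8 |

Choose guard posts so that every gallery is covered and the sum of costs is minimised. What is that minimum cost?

34

S1, S3, S7, S8 together cover every gallery (S1 ∪ S3 ∪ S7 ∪ S8 = {M0, M1, M2, M3, M4, M5, M6, M7, M8, M9, M10}); total cost 11 + 8 + 3 + 12 = 34.
The greedy pick S2, S5, S3, S1, S8 costs 36; no covering selection beats 34.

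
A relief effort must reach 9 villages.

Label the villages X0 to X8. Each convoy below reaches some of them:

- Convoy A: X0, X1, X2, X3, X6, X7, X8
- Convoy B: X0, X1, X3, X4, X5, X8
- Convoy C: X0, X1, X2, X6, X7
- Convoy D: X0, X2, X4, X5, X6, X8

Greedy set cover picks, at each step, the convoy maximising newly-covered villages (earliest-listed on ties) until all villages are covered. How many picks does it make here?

2

Greedy: pick A (covers 7 new) → pick B (covers 2 new). Total picks: 2.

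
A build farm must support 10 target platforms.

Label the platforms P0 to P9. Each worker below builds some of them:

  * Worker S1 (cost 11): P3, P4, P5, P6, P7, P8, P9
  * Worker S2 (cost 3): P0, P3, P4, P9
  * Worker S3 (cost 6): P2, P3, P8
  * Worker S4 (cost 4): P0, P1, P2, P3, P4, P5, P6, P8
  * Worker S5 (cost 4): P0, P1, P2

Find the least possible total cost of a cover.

S1, S5 together cover every platform (S1 ∪ S5 = {P0, P1, P2, P3, P4, P5, P6, P7, P8, P9}); total cost 11 + 4 = 15.
The greedy pick S4, S2, S1 costs 18; no covering selection beats 15.

15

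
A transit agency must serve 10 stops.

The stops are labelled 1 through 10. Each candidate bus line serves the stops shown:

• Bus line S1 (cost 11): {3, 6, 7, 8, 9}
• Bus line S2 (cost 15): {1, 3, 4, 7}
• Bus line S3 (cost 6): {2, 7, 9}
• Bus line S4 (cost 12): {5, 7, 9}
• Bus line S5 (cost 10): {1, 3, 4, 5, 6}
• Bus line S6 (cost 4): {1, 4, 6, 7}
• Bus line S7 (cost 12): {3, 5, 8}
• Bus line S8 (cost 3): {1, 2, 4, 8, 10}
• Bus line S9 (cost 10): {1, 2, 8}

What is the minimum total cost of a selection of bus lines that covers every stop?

19

S3, S5, S8 together cover every stop (S3 ∪ S5 ∪ S8 = {1, 2, 3, 4, 5, 6, 7, 8, 9, 10}); total cost 6 + 10 + 3 = 19.
The greedy pick S8, S6, S5, S3 costs 23; no covering selection beats 19.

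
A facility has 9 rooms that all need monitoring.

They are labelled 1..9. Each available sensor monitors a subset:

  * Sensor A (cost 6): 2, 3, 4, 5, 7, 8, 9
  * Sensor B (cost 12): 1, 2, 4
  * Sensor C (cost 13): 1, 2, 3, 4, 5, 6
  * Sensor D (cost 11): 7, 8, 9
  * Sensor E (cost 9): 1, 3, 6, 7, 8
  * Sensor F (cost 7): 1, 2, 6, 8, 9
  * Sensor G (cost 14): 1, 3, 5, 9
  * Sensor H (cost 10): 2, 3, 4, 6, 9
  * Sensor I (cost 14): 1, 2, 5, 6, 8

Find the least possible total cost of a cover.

13

A, F together cover every room (A ∪ F = {1, 2, 3, 4, 5, 6, 7, 8, 9}); total cost 6 + 7 = 13.
No covering selection has total cost below 13.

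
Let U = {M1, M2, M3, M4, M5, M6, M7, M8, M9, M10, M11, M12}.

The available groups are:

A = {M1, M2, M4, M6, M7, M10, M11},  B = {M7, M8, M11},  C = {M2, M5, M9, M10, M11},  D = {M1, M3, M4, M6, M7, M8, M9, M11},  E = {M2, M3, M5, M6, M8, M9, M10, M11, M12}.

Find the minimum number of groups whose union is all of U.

2

Take {A, E}. Their union is {M1, M2, M3, M4, M5, M6, M7, M8, M9, M10, M11, M12}, which is all 12 items.
No single group has all 12 items (the largest, E, has 9), so 2 is optimal.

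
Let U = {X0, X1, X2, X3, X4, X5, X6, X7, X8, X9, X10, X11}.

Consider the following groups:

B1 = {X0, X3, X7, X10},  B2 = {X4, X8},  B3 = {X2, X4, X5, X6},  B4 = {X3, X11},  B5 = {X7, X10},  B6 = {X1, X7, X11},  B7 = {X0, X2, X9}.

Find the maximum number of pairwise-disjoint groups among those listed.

B2, B4, B5, B7 are pairwise disjoint (B2={X4,X8}; B4={X3,X11}; B5={X7,X10}; B7={X0,X2,X9}).
Every remaining group overlaps one of these, and no 5 of the listed groups are pairwise disjoint, so 4 is the maximum.

4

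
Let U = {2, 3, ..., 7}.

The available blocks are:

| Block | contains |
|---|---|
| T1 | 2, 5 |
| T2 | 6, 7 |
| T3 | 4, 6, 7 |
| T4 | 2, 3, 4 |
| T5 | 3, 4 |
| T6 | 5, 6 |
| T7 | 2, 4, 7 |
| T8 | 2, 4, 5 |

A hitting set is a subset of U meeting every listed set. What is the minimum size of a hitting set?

The 3 items {2, 3, 6} hit every block.
The blocks T1, T2, T5 are pairwise disjoint, so any hitting set needs a separate item for each — at least 3. Hence 3 is optimal.

3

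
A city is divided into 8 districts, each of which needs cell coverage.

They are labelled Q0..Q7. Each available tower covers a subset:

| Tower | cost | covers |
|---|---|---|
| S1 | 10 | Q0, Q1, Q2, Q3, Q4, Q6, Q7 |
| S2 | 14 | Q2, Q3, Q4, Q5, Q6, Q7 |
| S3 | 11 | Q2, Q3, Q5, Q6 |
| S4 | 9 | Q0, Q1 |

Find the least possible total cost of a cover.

S1, S3 together cover every district (S1 ∪ S3 = {Q0, Q1, Q2, Q3, Q4, Q5, Q6, Q7}); total cost 10 + 11 = 21.
No covering selection has total cost below 21.

21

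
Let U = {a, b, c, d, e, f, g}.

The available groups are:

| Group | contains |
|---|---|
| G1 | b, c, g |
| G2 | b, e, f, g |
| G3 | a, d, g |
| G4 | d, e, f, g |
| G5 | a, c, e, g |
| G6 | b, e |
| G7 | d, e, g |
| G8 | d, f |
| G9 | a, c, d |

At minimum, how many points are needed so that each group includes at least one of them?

Take H = {a, b, d}. Each listed group contains at least one of these, so H is a hitting set of size 3.
No choice of 2 points meets every group, so 3 is the minimum.

3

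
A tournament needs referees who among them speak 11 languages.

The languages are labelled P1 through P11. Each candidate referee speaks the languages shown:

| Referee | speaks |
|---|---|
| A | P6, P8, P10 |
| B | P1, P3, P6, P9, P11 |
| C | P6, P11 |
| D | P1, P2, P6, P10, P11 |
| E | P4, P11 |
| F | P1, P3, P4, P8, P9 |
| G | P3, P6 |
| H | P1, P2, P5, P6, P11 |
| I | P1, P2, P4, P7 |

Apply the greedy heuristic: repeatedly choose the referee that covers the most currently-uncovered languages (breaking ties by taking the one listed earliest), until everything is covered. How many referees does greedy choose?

Greedy: pick B (covers 5 new) → pick I (covers 3 new) → pick A (covers 2 new) → pick H (covers 1 new). Total picks: 4.

4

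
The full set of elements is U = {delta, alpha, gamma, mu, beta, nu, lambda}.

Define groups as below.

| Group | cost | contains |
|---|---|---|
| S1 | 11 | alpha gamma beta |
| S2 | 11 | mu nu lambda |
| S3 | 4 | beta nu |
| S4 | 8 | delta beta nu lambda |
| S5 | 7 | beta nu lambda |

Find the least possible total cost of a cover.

S1, S2, S4 together cover every element (S1 ∪ S2 ∪ S4 = {delta, alpha, gamma, mu, beta, nu, lambda}); total cost 11 + 11 + 8 = 30.
The greedy pick S3, S4, S1, S2 costs 34; no covering selection beats 30.

30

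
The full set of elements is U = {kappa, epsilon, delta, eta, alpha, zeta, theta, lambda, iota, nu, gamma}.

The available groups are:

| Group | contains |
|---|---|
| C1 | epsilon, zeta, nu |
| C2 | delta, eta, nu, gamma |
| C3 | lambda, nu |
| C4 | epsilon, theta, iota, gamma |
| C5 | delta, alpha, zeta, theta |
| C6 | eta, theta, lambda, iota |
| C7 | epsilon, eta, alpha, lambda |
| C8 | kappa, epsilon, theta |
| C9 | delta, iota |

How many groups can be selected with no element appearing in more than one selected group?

C3, C8, C9 are pairwise disjoint (C3={lambda,nu}; C8={kappa,epsilon,theta}; C9={delta,iota}).
Every remaining group overlaps one of these, and no 4 of the listed groups are pairwise disjoint, so 3 is the maximum.

3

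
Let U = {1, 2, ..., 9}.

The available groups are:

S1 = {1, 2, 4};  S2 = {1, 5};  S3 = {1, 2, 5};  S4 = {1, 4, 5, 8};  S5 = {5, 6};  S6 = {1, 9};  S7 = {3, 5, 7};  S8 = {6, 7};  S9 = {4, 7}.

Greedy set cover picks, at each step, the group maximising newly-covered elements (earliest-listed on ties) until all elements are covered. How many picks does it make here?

5

Greedy: pick S4 (covers 4 new) → pick S7 (covers 2 new) → pick S1 (covers 1 new) → pick S5 (covers 1 new) → pick S6 (covers 1 new). Total picks: 5.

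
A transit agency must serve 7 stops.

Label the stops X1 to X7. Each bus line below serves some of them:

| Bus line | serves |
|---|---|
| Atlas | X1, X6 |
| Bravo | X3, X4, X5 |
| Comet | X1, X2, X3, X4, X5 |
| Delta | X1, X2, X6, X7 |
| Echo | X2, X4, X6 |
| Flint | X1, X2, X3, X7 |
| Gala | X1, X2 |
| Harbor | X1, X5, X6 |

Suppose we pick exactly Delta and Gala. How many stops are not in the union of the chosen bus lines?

3

Union of Delta, Gala = {X1, X2, X6, X7}.
Not covered: X3, X4, X5 — 3 stops.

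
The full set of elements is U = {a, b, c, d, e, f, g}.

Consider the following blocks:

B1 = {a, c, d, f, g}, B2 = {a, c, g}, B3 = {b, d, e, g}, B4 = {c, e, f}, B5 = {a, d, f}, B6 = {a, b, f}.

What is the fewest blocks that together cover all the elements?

2

B1 and B3 cover everything between them: the union {a, b, c, d, e, f, g} is all of U.
No single block has all 7 elements (the largest, B1, has 5), so 2 is optimal.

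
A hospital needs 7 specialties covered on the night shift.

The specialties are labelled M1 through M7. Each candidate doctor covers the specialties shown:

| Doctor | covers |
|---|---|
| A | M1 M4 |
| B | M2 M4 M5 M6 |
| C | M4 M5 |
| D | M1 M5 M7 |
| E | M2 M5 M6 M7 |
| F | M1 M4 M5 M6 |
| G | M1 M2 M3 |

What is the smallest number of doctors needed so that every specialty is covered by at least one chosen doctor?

3

A and E and G together: A ∪ E ∪ G = {M1, M2, M3, M4, M5, M6, M7} — every specialty is covered.
Only G contains M3, so G is forced; the remaining 4 specialties need at least 2 more doctors (each remaining doctor adds at most 3) — so at least 3 doctors are needed, and 3 is optimal.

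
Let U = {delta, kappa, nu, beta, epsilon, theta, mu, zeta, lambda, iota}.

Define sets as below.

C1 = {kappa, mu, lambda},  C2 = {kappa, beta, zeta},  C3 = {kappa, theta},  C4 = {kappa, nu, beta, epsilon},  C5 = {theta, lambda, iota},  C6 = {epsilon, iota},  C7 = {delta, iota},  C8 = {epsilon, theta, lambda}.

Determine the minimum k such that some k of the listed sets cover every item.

C1, C2, C4, C7, and C8 cover everything between them: the union {delta, kappa, nu, beta, epsilon, theta, mu, zeta, lambda, iota} is all of U.
No 4 of the 8 sets cover everything (all 70 combinations miss at least one item), so 5 is optimal.

5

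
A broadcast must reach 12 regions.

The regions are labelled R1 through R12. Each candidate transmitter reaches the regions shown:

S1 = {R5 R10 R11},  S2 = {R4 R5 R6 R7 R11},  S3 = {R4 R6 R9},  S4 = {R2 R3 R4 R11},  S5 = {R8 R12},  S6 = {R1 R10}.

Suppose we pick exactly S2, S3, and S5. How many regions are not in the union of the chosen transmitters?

Union of S2, S3, S5 = {R4, R5, R6, R7, R8, R9, R11, R12}.
Not covered: R1, R2, R3, R10 — 4 regions.

4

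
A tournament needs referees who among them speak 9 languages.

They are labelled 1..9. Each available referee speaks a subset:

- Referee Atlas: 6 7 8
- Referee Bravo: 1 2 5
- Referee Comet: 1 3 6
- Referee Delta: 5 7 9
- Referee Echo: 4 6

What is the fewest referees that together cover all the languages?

Take {Atlas, Bravo, Comet, Delta, Echo}. Their union is {1, 2, 3, 4, 5, 6, 7, 8, 9}, which is all 9 languages.
No 4 of the 5 referees cover everything (all 5 combinations miss at least one language), so 5 is optimal.

5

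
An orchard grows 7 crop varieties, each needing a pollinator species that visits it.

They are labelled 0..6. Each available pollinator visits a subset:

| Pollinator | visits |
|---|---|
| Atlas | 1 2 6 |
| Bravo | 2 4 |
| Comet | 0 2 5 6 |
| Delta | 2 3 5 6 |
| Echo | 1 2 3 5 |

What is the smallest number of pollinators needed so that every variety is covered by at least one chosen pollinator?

Bravo and Comet and Echo together: Bravo ∪ Comet ∪ Echo = {0, 1, 2, 3, 4, 5, 6} — every variety is covered.
Only Comet contains 0, so Comet is forced; the remaining 3 varieties need at least 2 more pollinators (each remaining pollinator adds at most 2) — so at least 3 pollinators are needed, and 3 is optimal.

3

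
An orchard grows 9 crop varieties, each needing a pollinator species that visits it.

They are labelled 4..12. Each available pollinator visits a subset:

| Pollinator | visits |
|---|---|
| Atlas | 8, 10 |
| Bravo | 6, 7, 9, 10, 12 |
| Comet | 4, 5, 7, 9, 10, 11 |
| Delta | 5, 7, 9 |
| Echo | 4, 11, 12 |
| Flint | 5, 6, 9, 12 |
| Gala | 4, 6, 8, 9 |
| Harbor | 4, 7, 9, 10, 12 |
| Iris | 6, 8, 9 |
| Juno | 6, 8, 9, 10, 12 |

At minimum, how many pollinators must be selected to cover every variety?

Take {Comet, Juno}. Their union is {4, 5, 6, 7, 8, 9, 10, 11, 12}, which is all 9 varieties.
No single pollinator has all 9 varieties (the largest, Comet, has 6), so 2 is optimal.

2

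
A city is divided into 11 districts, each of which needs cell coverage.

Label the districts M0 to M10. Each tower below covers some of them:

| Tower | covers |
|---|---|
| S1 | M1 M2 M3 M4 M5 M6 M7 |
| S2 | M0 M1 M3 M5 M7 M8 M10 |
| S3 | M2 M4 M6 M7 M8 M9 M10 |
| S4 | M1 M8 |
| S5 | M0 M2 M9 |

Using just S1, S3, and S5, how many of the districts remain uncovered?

Union of S1, S3, S5 = {M0, M1, M2, M3, M4, M5, M6, M7, M8, M9, M10} — that's every district, so 0 are uncovered.

0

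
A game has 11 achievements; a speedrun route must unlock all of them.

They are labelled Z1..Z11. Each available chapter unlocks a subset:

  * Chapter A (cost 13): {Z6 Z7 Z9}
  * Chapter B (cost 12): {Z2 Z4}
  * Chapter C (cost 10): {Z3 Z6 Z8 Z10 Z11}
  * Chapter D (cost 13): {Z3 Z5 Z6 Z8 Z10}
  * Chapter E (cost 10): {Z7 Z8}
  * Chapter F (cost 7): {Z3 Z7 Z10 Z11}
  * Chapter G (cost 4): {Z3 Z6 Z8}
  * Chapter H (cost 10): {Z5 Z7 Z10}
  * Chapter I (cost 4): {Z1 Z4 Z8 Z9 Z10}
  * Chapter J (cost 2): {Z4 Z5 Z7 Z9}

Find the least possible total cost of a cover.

B, C, I, J together cover every achievement (B ∪ C ∪ I ∪ J = {Z1, Z2, Z3, Z4, Z5, Z6, Z7, Z8, Z9, Z10, Z11}); total cost 12 + 10 + 4 + 2 = 28.
The greedy pick J, G, I, F, B costs 29; no covering selection beats 28.

28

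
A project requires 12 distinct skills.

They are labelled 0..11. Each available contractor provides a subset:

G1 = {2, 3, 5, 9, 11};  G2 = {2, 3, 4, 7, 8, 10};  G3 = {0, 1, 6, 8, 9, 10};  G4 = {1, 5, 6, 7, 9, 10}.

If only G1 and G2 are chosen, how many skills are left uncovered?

Union of G1, G2 = {2, 3, 4, 5, 7, 8, 9, 10, 11}.
Not covered: 0, 1, 6 — 3 skills.

3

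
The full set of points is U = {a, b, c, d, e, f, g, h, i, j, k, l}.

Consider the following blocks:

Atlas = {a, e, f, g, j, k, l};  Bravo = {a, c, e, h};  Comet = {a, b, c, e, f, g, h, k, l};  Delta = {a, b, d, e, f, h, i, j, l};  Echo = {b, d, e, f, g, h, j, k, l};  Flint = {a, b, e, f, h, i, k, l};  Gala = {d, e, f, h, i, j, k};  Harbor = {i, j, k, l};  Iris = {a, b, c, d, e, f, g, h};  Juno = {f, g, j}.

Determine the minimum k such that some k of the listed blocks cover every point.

2

Comet and Gala together: Comet ∪ Gala = {a, b, c, d, e, f, g, h, i, j, k, l} — every point is covered.
No single block has all 12 points (the largest, Comet, has 9), so 2 is optimal.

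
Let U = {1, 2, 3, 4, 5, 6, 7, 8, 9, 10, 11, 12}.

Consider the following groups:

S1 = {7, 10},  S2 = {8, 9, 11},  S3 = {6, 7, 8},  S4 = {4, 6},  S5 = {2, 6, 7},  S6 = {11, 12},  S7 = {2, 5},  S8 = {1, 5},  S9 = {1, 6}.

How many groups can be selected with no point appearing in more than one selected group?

4

S1, S6, S7, S9 are pairwise disjoint (S1={7,10}; S6={11,12}; S7={2,5}; S9={1,6}).
Every remaining group overlaps one of these, and no 5 of the listed groups are pairwise disjoint, so 4 is the maximum.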